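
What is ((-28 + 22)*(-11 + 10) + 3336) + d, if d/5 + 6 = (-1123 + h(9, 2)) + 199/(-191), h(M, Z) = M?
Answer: -432273/191 ≈ -2263.2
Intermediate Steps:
d = -1070595/191 (d = -30 + 5*((-1123 + 9) + 199/(-191)) = -30 + 5*(-1114 + 199*(-1/191)) = -30 + 5*(-1114 - 199/191) = -30 + 5*(-212973/191) = -30 - 1064865/191 = -1070595/191 ≈ -5605.2)
((-28 + 22)*(-11 + 10) + 3336) + d = ((-28 + 22)*(-11 + 10) + 3336) - 1070595/191 = (-6*(-1) + 3336) - 1070595/191 = (6 + 3336) - 1070595/191 = 3342 - 1070595/191 = -432273/191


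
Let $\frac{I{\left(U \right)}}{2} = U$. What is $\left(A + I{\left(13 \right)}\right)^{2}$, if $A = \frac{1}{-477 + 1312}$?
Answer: $\frac{471367521}{697225} \approx 676.06$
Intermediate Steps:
$I{\left(U \right)} = 2 U$
$A = \frac{1}{835} \approx 0.0011976$
$\left(A + I{\left(13 \right)}\right)^{2} = \left(\frac{1}{835} + 2 \cdot 13\right)^{2} = \left(\frac{1}{835} + 26\right)^{2} = \left(\frac{21711}{835}\right)^{2} = \frac{471367521}{697225}$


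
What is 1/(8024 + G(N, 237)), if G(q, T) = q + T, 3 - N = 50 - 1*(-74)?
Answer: 1/8140 ≈ 0.00012285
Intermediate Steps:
N = -121 (N = 3 - (50 - 1*(-74)) = 3 - (50 + 74) = 3 - 1*124 = 3 - 124 = -121)
G(q, T) = T + q
1/(8024 + G(N, 237)) = 1/(8024 + (237 - 121)) = 1/(8024 + 116) = 1/8140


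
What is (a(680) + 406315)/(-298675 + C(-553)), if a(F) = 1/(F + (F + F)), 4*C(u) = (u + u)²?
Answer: 828882601/14553360 ≈ 56.955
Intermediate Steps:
C(u) = u² (C(u) = (u + u)²/4 = (2*u)²/4 = (4*u²)/4 = u²)
a(F) = 1/(3*F) (a(F) = 1/(F + 2*F) = 1/(3*F))
(a(680) + 406315)/(-298675 + C(-553)) = ((⅓)/680 + 406315)/(-298675 + (-553)²) = ((⅓)*(1/680) + 406315)/(-298675 + 305809) = (1/2040 + 406315)/7134 = (828882601/2040)*(1/7134) = 828882601/14553360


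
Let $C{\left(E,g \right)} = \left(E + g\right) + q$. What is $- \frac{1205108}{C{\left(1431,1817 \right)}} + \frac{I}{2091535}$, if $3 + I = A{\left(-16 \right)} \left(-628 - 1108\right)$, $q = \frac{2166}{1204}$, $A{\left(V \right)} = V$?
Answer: $- \frac{1517302053075593}{4091835151765} \approx -370.81$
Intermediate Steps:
$q = \frac{1083}{602}$ ($q = 2166 \cdot \frac{1}{1204} = \frac{1083}{602} \approx 1.799$)
$I = 27773$ ($I = -3 - 16 \left(-628 - 1108\right) = -3 - -27776 = -3 + 27776 = 27773$)
$C{\left(E,g \right)} = \frac{1083}{602} + E + g$ ($C{\left(E,g \right)} = \left(E + g\right) + \frac{1083}{602} = \frac{1083}{602} + E + g$)
$- \frac{1205108}{C{\left(1431,1817 \right)}} + \frac{I}{2091535} = - \frac{1205108}{\frac{1083}{602} + 1431 + 1817} + \frac{27773}{2091535} = - \frac{1205108}{\frac{1956379}{602}} + 27773 \cdot \frac{1}{2091535} = \left(-1205108\right) \frac{602}{1956379} + \frac{27773}{2091535} = - \frac{725475016}{1956379} + \frac{27773}{2091535} = - \frac{1517302053075593}{4091835151765}$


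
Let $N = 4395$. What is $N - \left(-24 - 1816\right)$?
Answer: $6235$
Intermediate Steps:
$N - \left(-24 - 1816\right) = 4395 - \left(-24 - 1816\right) = 4395 - -1840 = 4395 + 1840 = 6235$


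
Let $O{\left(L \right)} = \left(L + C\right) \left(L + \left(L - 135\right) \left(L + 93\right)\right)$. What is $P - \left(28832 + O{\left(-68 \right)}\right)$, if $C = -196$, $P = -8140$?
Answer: $-1394724$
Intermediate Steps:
$O{\left(L \right)} = \left(-196 + L\right) \left(L + \left(-135 + L\right) \left(93 + L\right)\right)$ ($O{\left(L \right)} = \left(L - 196\right) \left(L + \left(L - 135\right) \left(L + 93\right)\right) = \left(-196 + L\right) \left(L + \left(-135 + L\right) \left(93 + L\right)\right)$)
$P - \left(28832 + O{\left(-68 \right)}\right) = -8140 - \left(28832 + \left(2460780 + \left(-68\right)^{3} - -307292 - 237 \left(-68\right)^{2}\right)\right) = -8140 - \left(28832 + \left(2460780 - 314432 + 307292 - 1095888\right)\right) = -8140 - \left(28832 + 1357752\right) = -8140 - 1386584 = -1394724$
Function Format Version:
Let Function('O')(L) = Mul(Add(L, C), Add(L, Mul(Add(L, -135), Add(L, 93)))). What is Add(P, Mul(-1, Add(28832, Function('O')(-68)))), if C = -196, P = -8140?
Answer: -1394724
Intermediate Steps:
Function('O')(L) = Mul(Add(-196, L), Add(L, Mul(Add(-135, L), Add(93, L)))) (Function('O')(L) = Mul(Add(L, -196), Add(L, Mul(Add(L, -135), Add(L, 93)))) = Mul(Add(-196, L), Add(L, Mul(Add(-135, L), Add(93, L)))))
Add(P, Mul(-1, Add(28832, Function('O')(-68)))) = Add(-8140, Mul(-1, Add(28832, Add(2460780, Pow(-68, 3), Mul(-4519, -68), Mul(-237, Pow(-68, 2)))))) = Add(-8140, Mul(-1, Add(28832, Add(2460780, -314432, 307292, Mul(-237, 4624))))) = Add(-8140, Mul(-1, Add(28832, Add(2460780, -314432, 307292, -1095888)))) = Add(-8140, Mul(-1, Add(28832, 1357752))) = Add(-8140, Mul(-1, 1386584)) = Add(-8140, -1386584) = -1394724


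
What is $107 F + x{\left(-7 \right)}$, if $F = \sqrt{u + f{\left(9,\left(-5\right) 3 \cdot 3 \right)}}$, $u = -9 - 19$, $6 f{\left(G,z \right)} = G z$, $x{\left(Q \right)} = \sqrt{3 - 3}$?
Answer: $\frac{107 i \sqrt{382}}{2} \approx 1045.6 i$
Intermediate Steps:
$x{\left(Q \right)} = 0$ ($x{\left(Q \right)} = \sqrt{0} = 0$)
$f{\left(G,z \right)} = \frac{G z}{6}$
$u = -28$
$F = \frac{i \sqrt{382}}{2}$ ($F = \sqrt{-28 + \frac{1}{6} \cdot 9 \left(-5\right) 3 \cdot 3} = \sqrt{-28 + \frac{1}{6} \cdot 9 \left(\left(-15\right) 3\right)} = \sqrt{-28 + \frac{1}{6} \cdot 9 \left(-45\right)} = \sqrt{-28 - \frac{135}{2}} = \sqrt{- \frac{191}{2}} = \frac{i \sqrt{382}}{2} \approx 9.7724 i$)
$107 F + x{\left(-7 \right)} = 107 \frac{i \sqrt{382}}{2} + 0 = \frac{107 i \sqrt{382}}{2} + 0 = \frac{107 i \sqrt{382}}{2}$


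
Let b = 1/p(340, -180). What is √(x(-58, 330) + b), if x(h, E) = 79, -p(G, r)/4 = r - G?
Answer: √21361730/520 ≈ 8.8882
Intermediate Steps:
p(G, r) = -4*r + 4*G (p(G, r) = -4*(r - G) = -4*r + 4*G)
b = 1/2080 (b = 1/(-4*(-180) + 4*340) = 1/(720 + 1360) = 1/2080 ≈ 0.00048077)
√(x(-58, 330) + b) = √(79 + 1/2080) = √(164321/2080) = √21361730/520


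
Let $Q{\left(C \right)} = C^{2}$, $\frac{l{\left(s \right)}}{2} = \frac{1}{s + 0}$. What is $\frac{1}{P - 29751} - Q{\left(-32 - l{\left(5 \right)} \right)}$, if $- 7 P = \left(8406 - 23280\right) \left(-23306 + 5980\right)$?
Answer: $- \frac{6768726010339}{6447879525} \approx -1049.8$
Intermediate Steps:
$l{\left(s \right)} = \frac{2}{s}$ ($l{\left(s \right)} = \frac{2}{s + 0} = \frac{2}{s}$)
$P = - \frac{257706924}{7}$ ($P = - \frac{\left(8406 - 23280\right) \left(-23306 + 5980\right)}{7} = - \frac{\left(-14874\right) \left(-17326\right)}{7} = \left(- \frac{1}{7}\right) 257706924 = - \frac{257706924}{7} \approx -3.6815 \cdot 10^{7}$)
$\frac{1}{P - 29751} - Q{\left(-32 - l{\left(5 \right)} \right)} = \frac{1}{- \frac{257706924}{7} - 29751} - \left(-32 - \frac{2}{5}\right)^{2} = \frac{1}{- \frac{257915181}{7}} - \left(-32 - 2 \cdot \frac{1}{5}\right)^{2} = - \frac{7}{257915181} - \left(-32 - \frac{2}{5}\right)^{2} = - \frac{7}{257915181} - \left(- \frac{162}{5}\right)^{2} = - \frac{7}{257915181} - \frac{26244}{25} = - \frac{6768726010339}{6447879525}$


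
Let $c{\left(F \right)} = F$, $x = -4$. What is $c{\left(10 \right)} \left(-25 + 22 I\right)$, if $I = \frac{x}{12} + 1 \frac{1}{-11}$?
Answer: $- \frac{1030}{3} \approx -343.33$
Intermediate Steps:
$I = - \frac{14}{33}$ ($I = - \frac{4}{12} + 1 \frac{1}{-11} = \left(-4\right) \frac{1}{12} + 1 \left(- \frac{1}{11}\right) = - \frac{1}{3} - \frac{1}{11} = - \frac{14}{33} \approx -0.42424$)
$c{\left(10 \right)} \left(-25 + 22 I\right) = 10 \left(-25 + 22 \left(- \frac{14}{33}\right)\right) = 10 \left(-25 - \frac{28}{3}\right) = 10 \left(- \frac{103}{3}\right) = - \frac{1030}{3}$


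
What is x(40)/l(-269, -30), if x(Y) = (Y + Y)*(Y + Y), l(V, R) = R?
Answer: -640/3 ≈ -213.33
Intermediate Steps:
x(Y) = 4*Y**2 (x(Y) = (2*Y)*(2*Y) = 4*Y**2)
x(40)/l(-269, -30) = (4*40**2)/(-30) = (4*1600)*(-1/30) = 6400*(-1/30) = -640/3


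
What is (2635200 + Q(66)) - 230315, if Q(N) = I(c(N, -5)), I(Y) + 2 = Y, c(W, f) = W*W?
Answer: 2409239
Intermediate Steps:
c(W, f) = W²
I(Y) = -2 + Y
Q(N) = -2 + N²
(2635200 + Q(66)) - 230315 = (2635200 + (-2 + 66²)) - 230315 = (2635200 + (-2 + 4356)) - 230315 = (2635200 + 4354) - 230315 = 2639554 - 230315 = 2409239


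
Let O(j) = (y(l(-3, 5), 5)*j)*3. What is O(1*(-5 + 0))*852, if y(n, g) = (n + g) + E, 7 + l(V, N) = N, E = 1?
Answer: -51120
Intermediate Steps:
l(V, N) = -7 + N
y(n, g) = 1 + g + n (y(n, g) = (n + g) + 1 = (g + n) + 1 = 1 + g + n)
O(j) = 12*j (O(j) = ((1 + 5 + (-7 + 5))*j)*3 = ((1 + 5 - 2)*j)*3 = (4*j)*3 = 12*j)
O(1*(-5 + 0))*852 = (12*(1*(-5 + 0)))*852 = (12*(1*(-5)))*852 = (12*(-5))*852 = -60*852 = -51120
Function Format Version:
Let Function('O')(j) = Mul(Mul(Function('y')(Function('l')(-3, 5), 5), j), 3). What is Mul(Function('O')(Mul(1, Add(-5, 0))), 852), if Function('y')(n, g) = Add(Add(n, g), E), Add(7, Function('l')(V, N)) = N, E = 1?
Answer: -51120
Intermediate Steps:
Function('l')(V, N) = Add(-7, N)
Function('y')(n, g) = Add(1, g, n) (Function('y')(n, g) = Add(Add(n, g), 1) = Add(Add(g, n), 1) = Add(1, g, n))
Function('O')(j) = Mul(12, j) (Function('O')(j) = Mul(Mul(Add(1, 5, Add(-7, 5)), j), 3) = Mul(Mul(Add(1, 5, -2), j), 3) = Mul(Mul(4, j), 3) = Mul(12, j))
Mul(Function('O')(Mul(1, Add(-5, 0))), 852) = Mul(Mul(12, Mul(1, Add(-5, 0))), 852) = Mul(Mul(12, Mul(1, -5)), 852) = Mul(Mul(12, -5), 852) = Mul(-60, 852) = -51120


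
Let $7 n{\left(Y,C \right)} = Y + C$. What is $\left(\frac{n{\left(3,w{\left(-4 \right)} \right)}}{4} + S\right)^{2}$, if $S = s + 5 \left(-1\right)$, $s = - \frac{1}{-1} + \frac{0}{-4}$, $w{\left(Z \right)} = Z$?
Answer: $\frac{12769}{784} \approx 16.287$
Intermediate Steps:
$n{\left(Y,C \right)} = \frac{C}{7} + \frac{Y}{7}$ ($n{\left(Y,C \right)} = \frac{Y + C}{7} = \frac{C + Y}{7} = \frac{C}{7} + \frac{Y}{7}$)
$s = 1$ ($s = \left(-1\right) \left(-1\right) + 0 \left(- \frac{1}{4}\right) = 1 + 0 = 1$)
$S = -4$ ($S = 1 + 5 \left(-1\right) = 1 - 5 = -4$)
$\left(\frac{n{\left(3,w{\left(-4 \right)} \right)}}{4} + S\right)^{2} = \left(\frac{\frac{1}{7} \left(-4\right) + \frac{1}{7} \cdot 3}{4} - 4\right)^{2} = \left(\left(- \frac{4}{7} + \frac{3}{7}\right) \frac{1}{4} - 4\right)^{2} = \left(\left(- \frac{1}{7}\right) \frac{1}{4} - 4\right)^{2} = \left(- \frac{1}{28} - 4\right)^{2} = \left(- \frac{113}{28}\right)^{2} = \frac{12769}{784}$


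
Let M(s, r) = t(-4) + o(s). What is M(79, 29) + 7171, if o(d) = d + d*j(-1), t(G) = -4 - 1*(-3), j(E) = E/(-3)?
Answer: 21826/3 ≈ 7275.3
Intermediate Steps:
j(E) = -E/3 (j(E) = E*(-⅓) = -E/3)
t(G) = -1 (t(G) = -4 + 3 = -1)
o(d) = 4*d/3 (o(d) = d + d*(-⅓*(-1)) = d + d*(⅓) = d + d/3 = 4*d/3)
M(s, r) = -1 + 4*s/3
M(79, 29) + 7171 = (-1 + (4/3)*79) + 7171 = (-1 + 316/3) + 7171 = 313/3 + 7171 = 21826/3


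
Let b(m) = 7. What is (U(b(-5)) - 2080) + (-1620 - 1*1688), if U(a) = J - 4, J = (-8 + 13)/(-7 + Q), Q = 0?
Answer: -37749/7 ≈ -5392.7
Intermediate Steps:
J = -5/7 (J = (-8 + 13)/(-7 + 0) = 5/(-7) = 5*(-1/7) = -5/7 ≈ -0.71429)
U(a) = -33/7 (U(a) = -5/7 - 4 = -33/7)
(U(b(-5)) - 2080) + (-1620 - 1*1688) = (-33/7 - 2080) + (-1620 - 1*1688) = -14593/7 + (-1620 - 1688) = -14593/7 - 3308 = -37749/7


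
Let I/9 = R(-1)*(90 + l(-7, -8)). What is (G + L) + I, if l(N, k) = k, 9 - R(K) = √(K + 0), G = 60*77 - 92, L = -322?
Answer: 10848 - 738*I ≈ 10848.0 - 738.0*I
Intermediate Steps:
G = 4528 (G = 4620 - 92 = 4528)
R(K) = 9 - √K (R(K) = 9 - √(K + 0) = 9 - √K)
I = 6642 - 738*I (I = 9*((9 - √(-1))*(90 - 8)) = 9*((9 - I)*82) = 9*(738 - 82*I) = 6642 - 738*I ≈ 6642.0 - 738.0*I)
(G + L) + I = (4528 - 322) + (6642 - 738*I) = 4206 + (6642 - 738*I) = 10848 - 738*I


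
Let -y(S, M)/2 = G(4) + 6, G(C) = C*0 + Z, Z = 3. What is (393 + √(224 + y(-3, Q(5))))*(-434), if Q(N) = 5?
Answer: -170562 - 434*√206 ≈ -1.7679e+5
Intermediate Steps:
G(C) = 3 (G(C) = C*0 + 3 = 0 + 3 = 3)
y(S, M) = -18 (y(S, M) = -2*(3 + 6) = -2*9 = -18)
(393 + √(224 + y(-3, Q(5))))*(-434) = (393 + √(224 - 18))*(-434) = (393 + √206)*(-434) = -170562 - 434*√206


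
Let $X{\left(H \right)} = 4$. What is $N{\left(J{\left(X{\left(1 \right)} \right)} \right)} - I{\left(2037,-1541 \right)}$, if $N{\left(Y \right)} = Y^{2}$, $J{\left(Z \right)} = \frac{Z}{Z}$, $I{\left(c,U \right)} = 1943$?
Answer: $-1942$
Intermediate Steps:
$J{\left(Z \right)} = 1$
$N{\left(J{\left(X{\left(1 \right)} \right)} \right)} - I{\left(2037,-1541 \right)} = 1^{2} - 1943 = 1 - 1943 = -1942$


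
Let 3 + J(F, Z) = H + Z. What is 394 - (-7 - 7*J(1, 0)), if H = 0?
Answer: 380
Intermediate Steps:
J(F, Z) = -3 + Z (J(F, Z) = -3 + (0 + Z) = -3 + Z)
394 - (-7 - 7*J(1, 0)) = 394 - (-7 - 7*(-3 + 0)) = 394 - (-7 - 7*(-3)) = 394 - (-7 + 21) = 394 - 1*14 = 394 - 14 = 380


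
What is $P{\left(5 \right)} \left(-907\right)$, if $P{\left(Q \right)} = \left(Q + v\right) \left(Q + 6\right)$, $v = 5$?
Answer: $-99770$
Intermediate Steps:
$P{\left(Q \right)} = \left(5 + Q\right) \left(6 + Q\right)$ ($P{\left(Q \right)} = \left(Q + 5\right) \left(Q + 6\right) = \left(5 + Q\right) \left(6 + Q\right)$)
$P{\left(5 \right)} \left(-907\right) = \left(30 + 5^{2} + 11 \cdot 5\right) \left(-907\right) = \left(30 + 25 + 55\right) \left(-907\right) = 110 \left(-907\right) = -99770$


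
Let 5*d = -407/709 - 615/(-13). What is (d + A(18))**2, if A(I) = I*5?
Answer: 20961691619236/2123827225 ≈ 9869.8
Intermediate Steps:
d = 430744/46085 (d = (-407/709 - 615/(-13))/5 = (-407*1/709 - 615*(-1/13))/5 = (-407/709 + 615/13)/5 = (1/5)*(430744/9217) = 430744/46085 ≈ 9.3467)
A(I) = 5*I
(d + A(18))**2 = (430744/46085 + 5*18)**2 = (430744/46085 + 90)**2 = (4578394/46085)**2 = 20961691619236/2123827225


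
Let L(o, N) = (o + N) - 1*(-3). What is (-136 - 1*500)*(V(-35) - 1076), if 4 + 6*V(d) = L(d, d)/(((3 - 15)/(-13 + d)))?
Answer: 713168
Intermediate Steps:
L(o, N) = 3 + N + o (L(o, N) = (N + o) + 3 = 3 + N + o)
V(d) = -⅔ + (3 + 2*d)*(13/12 - d/12)/6 (V(d) = -⅔ + ((3 + d + d)/(((3 - 15)/(-13 + d))))/6 = -⅔ + ((3 + 2*d)/((-12/(-13 + d))))/6 = -⅔ + ((3 + 2*d)*(13/12 - d/12))/6 = -⅔ + (3 + 2*d)*(13/12 - d/12)/6)
(-136 - 1*500)*(V(-35) - 1076) = (-136 - 1*500)*((-⅛ - 1/36*(-35)² + (23/72)*(-35)) - 1076) = (-136 - 500)*((-⅛ - 1/36*1225 - 805/72) - 1076) = -636*((-⅛ - 1225/36 - 805/72) - 1076) = -636*(-136/3 - 1076) = -636*(-3364/3) = 713168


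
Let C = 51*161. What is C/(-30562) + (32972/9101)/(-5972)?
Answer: -15974470127/59324304238 ≈ -0.26927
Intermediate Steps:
C = 8211
C/(-30562) + (32972/9101)/(-5972) = 8211/(-30562) + (32972/9101)/(-5972) = 8211*(-1/30562) + (32972*(1/9101))*(-1/5972) = -1173/4366 + (32972/9101)*(-1/5972) = -1173/4366 - 8243/13587793 = -15974470127/59324304238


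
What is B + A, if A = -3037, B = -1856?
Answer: -4893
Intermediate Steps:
B + A = -1856 - 3037 = -4893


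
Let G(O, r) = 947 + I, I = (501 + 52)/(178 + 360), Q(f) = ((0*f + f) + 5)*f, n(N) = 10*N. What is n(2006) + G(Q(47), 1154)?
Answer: 11302319/538 ≈ 21008.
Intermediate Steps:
Q(f) = f*(5 + f) (Q(f) = ((0 + f) + 5)*f = (f + 5)*f = (5 + f)*f = f*(5 + f))
I = 553/538 ≈ 1.0279
G(O, r) = 510039/538 (G(O, r) = 947 + 553/538 = 510039/538)
n(2006) + G(Q(47), 1154) = 10*2006 + 510039/538 = 20060 + 510039/538 = 11302319/538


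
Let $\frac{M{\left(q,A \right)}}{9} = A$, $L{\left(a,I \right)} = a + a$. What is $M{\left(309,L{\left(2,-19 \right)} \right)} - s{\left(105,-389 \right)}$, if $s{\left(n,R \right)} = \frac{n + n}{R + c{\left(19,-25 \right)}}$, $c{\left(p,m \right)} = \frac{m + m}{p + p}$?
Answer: $\frac{45161}{1236} \approx 36.538$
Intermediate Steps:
$L{\left(a,I \right)} = 2 a$
$M{\left(q,A \right)} = 9 A$
$c{\left(p,m \right)} = \frac{m}{p}$ ($c{\left(p,m \right)} = \frac{2 m}{2 p} = 2 m \frac{1}{2 p} = \frac{m}{p}$)
$s{\left(n,R \right)} = \frac{2 n}{- \frac{25}{19} + R}$ ($s{\left(n,R \right)} = \frac{n + n}{R - \frac{25}{19}} = \frac{2 n}{R - \frac{25}{19}} = \frac{2 n}{- \frac{25}{19} + R}$)
$M{\left(309,L{\left(2,-19 \right)} \right)} - s{\left(105,-389 \right)} = 9 \cdot 2 \cdot 2 - 38 \cdot 105 \frac{1}{-25 + 19 \left(-389\right)} = 9 \cdot 4 - 38 \cdot 105 \frac{1}{-25 - 7391} = 36 - 38 \cdot 105 \frac{1}{-7416} = 36 - 38 \cdot 105 \left(- \frac{1}{7416}\right) = 36 - - \frac{665}{1236} = 36 + \frac{665}{1236} = \frac{45161}{1236}$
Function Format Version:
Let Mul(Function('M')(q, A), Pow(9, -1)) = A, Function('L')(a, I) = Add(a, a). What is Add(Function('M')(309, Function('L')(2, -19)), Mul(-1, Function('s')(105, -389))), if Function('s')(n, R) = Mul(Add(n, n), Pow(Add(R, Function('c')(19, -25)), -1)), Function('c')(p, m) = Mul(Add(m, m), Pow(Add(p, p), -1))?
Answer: Rational(45161, 1236) ≈ 36.538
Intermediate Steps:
Function('L')(a, I) = Mul(2, a)
Function('M')(q, A) = Mul(9, A)
Function('c')(p, m) = Mul(m, Pow(p, -1)) (Function('c')(p, m) = Mul(Mul(2, m), Pow(Mul(2, p), -1)) = Mul(Mul(2, m), Mul(Rational(1, 2), Pow(p, -1))) = Mul(m, Pow(p, -1)))
Function('s')(n, R) = Mul(2, n, Pow(Add(Rational(-25, 19), R), -1)) (Function('s')(n, R) = Mul(Add(n, n), Pow(Add(R, Mul(-25, Pow(19, -1))), -1)) = Mul(Mul(2, n), Pow(Add(R, Mul(-25, Rational(1, 19))), -1)) = Mul(Mul(2, n), Pow(Add(R, Rational(-25, 19)), -1)) = Mul(Mul(2, n), Pow(Add(Rational(-25, 19), R), -1)) = Mul(2, n, Pow(Add(Rational(-25, 19), R), -1)))
Add(Function('M')(309, Function('L')(2, -19)), Mul(-1, Function('s')(105, -389))) = Add(Mul(9, Mul(2, 2)), Mul(-1, Mul(38, 105, Pow(Add(-25, Mul(19, -389)), -1)))) = Add(Mul(9, 4), Mul(-1, Mul(38, 105, Pow(Add(-25, -7391), -1)))) = Add(36, Mul(-1, Mul(38, 105, Pow(-7416, -1)))) = Add(36, Mul(-1, Mul(38, 105, Rational(-1, 7416)))) = Add(36, Mul(-1, Rational(-665, 1236))) = Add(36, Rational(665, 1236)) = Rational(45161, 1236)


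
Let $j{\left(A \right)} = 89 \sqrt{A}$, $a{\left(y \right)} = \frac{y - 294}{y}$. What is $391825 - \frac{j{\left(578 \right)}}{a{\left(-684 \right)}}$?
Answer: $391825 - \frac{172482 \sqrt{2}}{163} \approx 3.9033 \cdot 10^{5}$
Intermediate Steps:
$a{\left(y \right)} = \frac{-294 + y}{y}$
$391825 - \frac{j{\left(578 \right)}}{a{\left(-684 \right)}} = 391825 - \frac{89 \sqrt{578}}{\frac{1}{-684} \left(-294 - 684\right)} = 391825 - \frac{89 \cdot 17 \sqrt{2}}{\left(- \frac{1}{684}\right) \left(-978\right)} = 391825 - \frac{1513 \sqrt{2}}{\frac{163}{114}} = 391825 - 1513 \sqrt{2} \cdot \frac{114}{163} = 391825 - \frac{172482 \sqrt{2}}{163}$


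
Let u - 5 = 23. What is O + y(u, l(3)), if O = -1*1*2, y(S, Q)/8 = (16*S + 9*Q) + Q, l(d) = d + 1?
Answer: 3902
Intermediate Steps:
l(d) = 1 + d
u = 28 (u = 5 + 23 = 28)
y(S, Q) = 80*Q + 128*S (y(S, Q) = 8*((16*S + 9*Q) + Q) = 8*((9*Q + 16*S) + Q) = 8*(10*Q + 16*S) = 80*Q + 128*S)
O = -2 (O = -1*2 = -2)
O + y(u, l(3)) = -2 + (80*(1 + 3) + 128*28) = -2 + (80*4 + 3584) = -2 + (320 + 3584) = -2 + 3904 = 3902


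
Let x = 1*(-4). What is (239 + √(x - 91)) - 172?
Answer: 67 + I*√95 ≈ 67.0 + 9.7468*I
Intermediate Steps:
x = -4
(239 + √(x - 91)) - 172 = (239 + √(-4 - 91)) - 172 = (239 + √(-95)) - 172 = (239 + I*√95) - 172 = 67 + I*√95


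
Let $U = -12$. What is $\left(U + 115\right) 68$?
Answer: $7004$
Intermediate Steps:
$\left(U + 115\right) 68 = \left(-12 + 115\right) 68 = 103 \cdot 68 = 7004$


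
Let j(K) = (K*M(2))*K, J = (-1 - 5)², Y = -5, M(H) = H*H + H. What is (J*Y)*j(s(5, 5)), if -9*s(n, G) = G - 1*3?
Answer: -160/3 ≈ -53.333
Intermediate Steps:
M(H) = H + H² (M(H) = H² + H = H + H²)
s(n, G) = ⅓ - G/9 (s(n, G) = -(G - 1*3)/9 = -(G - 3)/9 = -(-3 + G)/9 = ⅓ - G/9)
J = 36 (J = (-6)² = 36)
j(K) = 6*K² (j(K) = (K*(2*(1 + 2)))*K = (K*(2*3))*K = (K*6)*K = (6*K)*K = 6*K²)
(J*Y)*j(s(5, 5)) = (36*(-5))*(6*(⅓ - ⅑*5)²) = -1080*(⅓ - 5/9)² = -1080*(-2/9)² = -1080*4/81 = -180*8/27 = -160/3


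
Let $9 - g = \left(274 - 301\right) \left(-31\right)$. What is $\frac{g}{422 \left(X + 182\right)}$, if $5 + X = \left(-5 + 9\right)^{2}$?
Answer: $- \frac{414}{40723} \approx -0.010166$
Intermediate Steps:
$X = 11$ ($X = -5 + \left(-5 + 9\right)^{2} = -5 + 4^{2} = -5 + 16 = 11$)
$g = -828$ ($g = 9 - \left(274 - 301\right) \left(-31\right) = 9 - \left(-27\right) \left(-31\right) = 9 - 837 = -828$)
$\frac{g}{422 \left(X + 182\right)} = - \frac{828}{422 \left(11 + 182\right)} = - \frac{828}{422 \cdot 193} = - \frac{828}{81446} = \left(-828\right) \frac{1}{81446} = - \frac{414}{40723}$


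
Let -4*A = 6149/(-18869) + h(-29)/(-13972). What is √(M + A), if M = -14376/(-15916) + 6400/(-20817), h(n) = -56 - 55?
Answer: √3975583082990369237686431668473/2426370031888236 ≈ 0.82176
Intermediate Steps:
h(n) = -111
M = 49350698/82830843 (M = -14376*(-1/15916) + 6400*(-1/20817) = 3594/3979 - 6400/20817 = 49350698/82830843 ≈ 0.59580)
A = 83819369/1054550672 (A = -(6149/(-18869) - 111/(-13972))/4 = -(6149*(-1/18869) - 111*(-1/13972))/4 = -(-6149/18869 + 111/13972)/4 = -¼*(-83819369/263637668) = 83819369/1054550672 ≈ 0.079484)
√(M + A) = √(49350698/82830843 + 83819369/1054550672) = √(58985640733567123/87349321147976496) = √3975583082990369237686431668473/2426370031888236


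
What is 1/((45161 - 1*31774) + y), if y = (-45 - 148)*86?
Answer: -1/3211 ≈ -0.00031143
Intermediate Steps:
y = -16598 (y = -193*86 = -16598)
1/((45161 - 1*31774) + y) = 1/((45161 - 1*31774) - 16598) = 1/((45161 - 31774) - 16598) = 1/(13387 - 16598) = 1/(-3211) = -1/3211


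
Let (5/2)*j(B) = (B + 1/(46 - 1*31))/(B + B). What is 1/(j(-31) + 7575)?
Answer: 2325/17612339 ≈ 0.00013201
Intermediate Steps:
j(B) = (1/15 + B)/(5*B) (j(B) = 2*((B + 1/(46 - 1*31))/(B + B))/5 = 2*((B + 1/(46 - 31))/((2*B)))/5 = 2*((B + 1/15)*(1/(2*B)))/5 = 2*((1/15 + B)*(1/(2*B)))/5 = 2*((1/15 + B)/(2*B))/5 = (1/15 + B)/(5*B))
1/(j(-31) + 7575) = 1/((1/75)*(1 + 15*(-31))/(-31) + 7575) = 1/((1/75)*(-1/31)*(1 - 465) + 7575) = 1/((1/75)*(-1/31)*(-464) + 7575) = 1/(464/2325 + 7575) = 1/(17612339/2325) = 2325/17612339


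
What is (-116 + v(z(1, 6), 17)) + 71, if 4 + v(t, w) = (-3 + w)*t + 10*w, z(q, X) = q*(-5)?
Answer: 51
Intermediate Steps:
z(q, X) = -5*q
v(t, w) = -4 + 10*w + t*(-3 + w) (v(t, w) = -4 + ((-3 + w)*t + 10*w) = -4 + (t*(-3 + w) + 10*w) = -4 + (10*w + t*(-3 + w)) = -4 + 10*w + t*(-3 + w))
(-116 + v(z(1, 6), 17)) + 71 = (-116 + (-4 - (-15) + 10*17 - 5*1*17)) + 71 = (-116 + (-4 - 3*(-5) + 170 - 5*17)) + 71 = (-116 + (-4 + 15 + 170 - 85)) + 71 = (-116 + 96) + 71 = -20 + 71 = 51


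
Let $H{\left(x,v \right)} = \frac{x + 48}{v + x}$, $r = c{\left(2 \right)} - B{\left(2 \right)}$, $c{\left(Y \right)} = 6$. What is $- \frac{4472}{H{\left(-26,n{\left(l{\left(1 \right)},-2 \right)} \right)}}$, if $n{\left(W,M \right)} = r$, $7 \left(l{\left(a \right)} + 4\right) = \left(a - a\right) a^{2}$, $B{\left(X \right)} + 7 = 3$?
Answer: $\frac{35776}{11} \approx 3252.4$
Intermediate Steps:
$B{\left(X \right)} = -4$ ($B{\left(X \right)} = -7 + 3 = -4$)
$l{\left(a \right)} = -4$ ($l{\left(a \right)} = -4 + \frac{\left(a - a\right) a^{2}}{7} = -4 + \frac{0 a^{2}}{7} = -4 + \frac{1}{7} \cdot 0 = -4 + 0 = -4$)
$r = 10$ ($r = 6 - -4 = 6 + 4 = 10$)
$n{\left(W,M \right)} = 10$
$H{\left(x,v \right)} = \frac{48 + x}{v + x}$
$- \frac{4472}{H{\left(-26,n{\left(l{\left(1 \right)},-2 \right)} \right)}} = - \frac{4472}{\frac{1}{10 - 26} \left(48 - 26\right)} = - \frac{4472}{\frac{1}{-16} \cdot 22} = - \frac{4472}{\left(- \frac{1}{16}\right) 22} = - \frac{4472}{- \frac{11}{8}} = \left(-4472\right) \left(- \frac{8}{11}\right) = \frac{35776}{11}$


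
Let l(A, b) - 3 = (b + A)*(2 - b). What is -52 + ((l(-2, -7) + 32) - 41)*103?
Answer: -9013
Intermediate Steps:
l(A, b) = 3 + (2 - b)*(A + b) (l(A, b) = 3 + (b + A)*(2 - b) = 3 + (A + b)*(2 - b) = 3 + (2 - b)*(A + b))
-52 + ((l(-2, -7) + 32) - 41)*103 = -52 + (((3 - 1*(-7)² + 2*(-2) + 2*(-7) - 1*(-2)*(-7)) + 32) - 41)*103 = -52 + (((3 - 1*49 - 4 - 14 - 14) + 32) - 41)*103 = -52 + (((3 - 49 - 4 - 14 - 14) + 32) - 41)*103 = -52 + ((-78 + 32) - 41)*103 = -52 + (-46 - 41)*103 = -52 - 87*103 = -52 - 8961 = -9013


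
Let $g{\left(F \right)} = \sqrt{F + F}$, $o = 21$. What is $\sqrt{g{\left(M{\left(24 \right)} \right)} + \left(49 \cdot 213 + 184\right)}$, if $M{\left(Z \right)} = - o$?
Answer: $\sqrt{10621 + i \sqrt{42}} \approx 103.06 + 0.0314 i$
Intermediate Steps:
$M{\left(Z \right)} = -21$ ($M{\left(Z \right)} = \left(-1\right) 21 = -21$)
$g{\left(F \right)} = \sqrt{2} \sqrt{F}$ ($g{\left(F \right)} = \sqrt{2 F} = \sqrt{2} \sqrt{F}$)
$\sqrt{g{\left(M{\left(24 \right)} \right)} + \left(49 \cdot 213 + 184\right)} = \sqrt{\sqrt{2} \sqrt{-21} + \left(49 \cdot 213 + 184\right)} = \sqrt{\sqrt{2} i \sqrt{21} + \left(10437 + 184\right)} = \sqrt{i \sqrt{42} + 10621} = \sqrt{10621 + i \sqrt{42}}$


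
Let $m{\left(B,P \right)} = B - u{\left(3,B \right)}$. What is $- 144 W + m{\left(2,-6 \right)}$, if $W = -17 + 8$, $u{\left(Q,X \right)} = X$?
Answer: $1296$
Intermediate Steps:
$W = -9$
$m{\left(B,P \right)} = 0$ ($m{\left(B,P \right)} = B - B = 0$)
$- 144 W + m{\left(2,-6 \right)} = \left(-144\right) \left(-9\right) + 0 = 1296 + 0 = 1296$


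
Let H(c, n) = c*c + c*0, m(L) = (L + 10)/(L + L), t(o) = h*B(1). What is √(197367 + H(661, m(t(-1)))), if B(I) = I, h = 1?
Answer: 4*√39643 ≈ 796.42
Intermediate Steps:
t(o) = 1 (t(o) = 1*1 = 1)
m(L) = (10 + L)/(2*L) (m(L) = (10 + L)/((2*L)) = (10 + L)*(1/(2*L)) = (10 + L)/(2*L))
H(c, n) = c² (H(c, n) = c² + 0 = c²)
√(197367 + H(661, m(t(-1)))) = √(197367 + 661²) = √(197367 + 436921) = √634288 = 4*√39643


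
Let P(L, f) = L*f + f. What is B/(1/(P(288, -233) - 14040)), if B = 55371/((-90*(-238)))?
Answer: -1501975289/7140 ≈ -2.1036e+5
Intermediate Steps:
P(L, f) = f + L*f
B = 18457/7140 (B = 55371/21420 = 55371*(1/21420) = 18457/7140 ≈ 2.5850)
B/(1/(P(288, -233) - 14040)) = 18457/(7140*(1/(-233*(1 + 288) - 14040))) = 18457/(7140*(1/(-233*289 - 14040))) = 18457/(7140*(1/(-67337 - 14040))) = 18457/(7140*(1/(-81377))) = 18457/(7140*(-1/81377)) = (18457/7140)*(-81377) = -1501975289/7140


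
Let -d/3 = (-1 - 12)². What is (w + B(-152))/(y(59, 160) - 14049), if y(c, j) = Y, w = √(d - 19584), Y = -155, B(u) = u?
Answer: 38/3551 - I*√20091/14204 ≈ 0.010701 - 0.0099791*I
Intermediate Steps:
d = -507 (d = -3*(-1 - 12)² = -3*(-13)² = -3*169 = -507)
w = I*√20091 (w = √(-507 - 19584) = √(-20091) = I*√20091 ≈ 141.74*I)
y(c, j) = -155
(w + B(-152))/(y(59, 160) - 14049) = (I*√20091 - 152)/(-155 - 14049) = (-152 + I*√20091)/(-14204) = (-152 + I*√20091)*(-1/14204) = 38/3551 - I*√20091/14204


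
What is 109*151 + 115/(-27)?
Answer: 444278/27 ≈ 16455.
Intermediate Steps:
109*151 + 115/(-27) = 16459 + 115*(-1/27) = 16459 - 115/27 = 444278/27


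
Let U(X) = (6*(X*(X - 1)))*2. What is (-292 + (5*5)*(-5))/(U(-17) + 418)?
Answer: -417/4090 ≈ -0.10196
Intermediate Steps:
U(X) = 12*X*(-1 + X) (U(X) = (6*(X*(-1 + X)))*2 = (6*X*(-1 + X))*2 = 12*X*(-1 + X))
(-292 + (5*5)*(-5))/(U(-17) + 418) = (-292 + (5*5)*(-5))/(12*(-17)*(-1 - 17) + 418) = (-292 + 25*(-5))/(12*(-17)*(-18) + 418) = (-292 - 125)/(3672 + 418) = -417/4090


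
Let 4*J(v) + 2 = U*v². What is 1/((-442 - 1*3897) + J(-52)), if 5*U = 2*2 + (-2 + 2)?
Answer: -10/37987 ≈ -0.00026325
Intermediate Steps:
U = ⅘ (U = (2*2 + (-2 + 2))/5 = (4 + 0)/5 = (⅕)*4 = ⅘ ≈ 0.80000)
J(v) = -½ + v²/5 (J(v) = -½ + (4*v²/5)/4 = -½ + v²/5)
1/((-442 - 1*3897) + J(-52)) = 1/((-442 - 1*3897) + (-½ + (⅕)*(-52)²)) = 1/((-442 - 3897) + (-½ + (⅕)*2704)) = 1/(-4339 + (-½ + 2704/5)) = 1/(-4339 + 5403/10) = 1/(-37987/10) = -10/37987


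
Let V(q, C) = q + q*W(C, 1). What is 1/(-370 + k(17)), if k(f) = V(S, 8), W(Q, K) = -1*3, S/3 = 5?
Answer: -1/400 ≈ -0.0025000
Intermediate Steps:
S = 15 (S = 3*5 = 15)
W(Q, K) = -3
V(q, C) = -2*q (V(q, C) = q + q*(-3) = q - 3*q = -2*q)
k(f) = -30 (k(f) = -2*15 = -30)
1/(-370 + k(17)) = 1/(-370 - 30) = 1/(-400) = -1/400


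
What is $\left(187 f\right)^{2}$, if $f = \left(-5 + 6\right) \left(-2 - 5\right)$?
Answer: $1713481$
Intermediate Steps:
$f = -7$ ($f = 1 \left(-7\right) = -7$)
$\left(187 f\right)^{2} = \left(187 \left(-7\right)\right)^{2} = \left(-1309\right)^{2} = 1713481$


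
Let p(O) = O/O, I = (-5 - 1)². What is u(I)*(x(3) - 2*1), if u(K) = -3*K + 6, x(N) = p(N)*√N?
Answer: 204 - 102*√3 ≈ 27.331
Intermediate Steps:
I = 36 (I = (-6)² = 36)
p(O) = 1
x(N) = √N (x(N) = 1*√N = √N)
u(K) = 6 - 3*K
u(I)*(x(3) - 2*1) = (6 - 3*36)*(√3 - 2*1) = (6 - 108)*(√3 - 2) = -102*(-2 + √3) = 204 - 102*√3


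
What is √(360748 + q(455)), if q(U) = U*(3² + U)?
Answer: 2*√142967 ≈ 756.22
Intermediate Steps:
q(U) = U*(9 + U)
√(360748 + q(455)) = √(360748 + 455*(9 + 455)) = √(360748 + 455*464) = √(360748 + 211120) = √571868 = 2*√142967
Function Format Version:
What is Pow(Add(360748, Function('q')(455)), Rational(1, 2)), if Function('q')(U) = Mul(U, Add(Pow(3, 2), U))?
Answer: Mul(2, Pow(142967, Rational(1, 2))) ≈ 756.22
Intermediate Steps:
Function('q')(U) = Mul(U, Add(9, U))
Pow(Add(360748, Function('q')(455)), Rational(1, 2)) = Pow(Add(360748, Mul(455, Add(9, 455))), Rational(1, 2)) = Pow(Add(360748, Mul(455, 464)), Rational(1, 2)) = Pow(Add(360748, 211120), Rational(1, 2)) = Pow(571868, Rational(1, 2)) = Mul(2, Pow(142967, Rational(1, 2)))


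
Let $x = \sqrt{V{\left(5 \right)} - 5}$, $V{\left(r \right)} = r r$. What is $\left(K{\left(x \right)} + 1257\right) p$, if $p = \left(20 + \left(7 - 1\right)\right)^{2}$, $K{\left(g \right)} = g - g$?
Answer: $849732$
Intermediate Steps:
$V{\left(r \right)} = r^{2}$
$x = 2 \sqrt{5}$ ($x = \sqrt{5^{2} - 5} = \sqrt{25 - 5} = \sqrt{20} = 2 \sqrt{5} \approx 4.4721$)
$K{\left(g \right)} = 0$
$p = 676$ ($p = \left(20 + \left(7 - 1\right)\right)^{2} = \left(20 + 6\right)^{2} = 26^{2} = 676$)
$\left(K{\left(x \right)} + 1257\right) p = \left(0 + 1257\right) 676 = 1257 \cdot 676 = 849732$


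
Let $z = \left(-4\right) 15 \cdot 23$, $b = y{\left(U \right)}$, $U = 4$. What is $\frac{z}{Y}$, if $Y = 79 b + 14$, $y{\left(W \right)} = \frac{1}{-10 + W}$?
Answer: $-1656$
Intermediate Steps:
$b = - \frac{1}{6}$ ($b = \frac{1}{-10 + 4} = \frac{1}{-6} = - \frac{1}{6} \approx -0.16667$)
$z = -1380$ ($z = \left(-60\right) 23 = -1380$)
$Y = \frac{5}{6}$ ($Y = 79 \left(- \frac{1}{6}\right) + 14 = - \frac{79}{6} + 14 = \frac{5}{6} \approx 0.83333$)
$\frac{z}{Y} = - \frac{1380}{\frac{5}{6}} = \left(-1380\right) \frac{6}{5} = -1656$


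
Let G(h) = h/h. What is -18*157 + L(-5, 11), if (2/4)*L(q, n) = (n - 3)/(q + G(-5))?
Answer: -2830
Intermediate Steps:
G(h) = 1
L(q, n) = 2*(-3 + n)/(1 + q) (L(q, n) = 2*((n - 3)/(q + 1)) = 2*((-3 + n)/(1 + q)) = 2*(-3 + n)/(1 + q))
-18*157 + L(-5, 11) = -18*157 + 2*(-3 + 11)/(1 - 5) = -2826 + 2*8/(-4) = -2826 + 2*(-¼)*8 = -2826 - 4 = -2830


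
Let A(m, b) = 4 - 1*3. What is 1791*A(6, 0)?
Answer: 1791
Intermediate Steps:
A(m, b) = 1 (A(m, b) = 4 - 3 = 1)
1791*A(6, 0) = 1791*1 = 1791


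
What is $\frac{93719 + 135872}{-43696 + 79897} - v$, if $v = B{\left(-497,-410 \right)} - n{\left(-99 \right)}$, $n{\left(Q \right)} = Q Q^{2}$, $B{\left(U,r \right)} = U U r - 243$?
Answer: $\frac{3631092084025}{36201} \approx 1.003 \cdot 10^{8}$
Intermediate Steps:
$B{\left(U,r \right)} = -243 + r U^{2}$ ($B{\left(U,r \right)} = U^{2} r - 243 = r U^{2} - 243 = -243 + r U^{2}$)
$n{\left(Q \right)} = Q^{3}$
$v = -100303634$ ($v = \left(-243 - 410 \left(-497\right)^{2}\right) - \left(-99\right)^{3} = \left(-243 - 101273690\right) - -970299 = \left(-243 - 101273690\right) + 970299 = -101273933 + 970299 = -100303634$)
$\frac{93719 + 135872}{-43696 + 79897} - v = \frac{93719 + 135872}{-43696 + 79897} - -100303634 = \frac{229591}{36201} + 100303634 = \frac{3631092084025}{36201}$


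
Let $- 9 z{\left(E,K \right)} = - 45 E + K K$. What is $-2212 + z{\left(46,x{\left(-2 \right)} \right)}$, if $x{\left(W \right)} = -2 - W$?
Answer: $-1982$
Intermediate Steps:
$z{\left(E,K \right)} = 5 E - \frac{K^{2}}{9}$ ($z{\left(E,K \right)} = - \frac{- 45 E + K K}{9} = - \frac{- 45 E + K^{2}}{9} = - \frac{K^{2} - 45 E}{9} = 5 E - \frac{K^{2}}{9}$)
$-2212 + z{\left(46,x{\left(-2 \right)} \right)} = -2212 + \left(5 \cdot 46 - \frac{\left(-2 - -2\right)^{2}}{9}\right) = -2212 + \left(230 - \frac{\left(-2 + 2\right)^{2}}{9}\right) = -2212 + \left(230 - \frac{0^{2}}{9}\right) = -2212 + \left(230 - 0\right) = -2212 + \left(230 + 0\right) = -2212 + 230 = -1982$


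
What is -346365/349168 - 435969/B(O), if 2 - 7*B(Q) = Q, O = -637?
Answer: -118422921531/24790928 ≈ -4776.9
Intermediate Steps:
B(Q) = 2/7 - Q/7
-346365/349168 - 435969/B(O) = -346365/349168 - 435969/(2/7 - ⅐*(-637)) = -346365*1/349168 - 435969/(2/7 + 91) = -346365/349168 - 435969/639/7 = -346365/349168 - 435969*7/639 = -346365/349168 - 339087/71 = -118422921531/24790928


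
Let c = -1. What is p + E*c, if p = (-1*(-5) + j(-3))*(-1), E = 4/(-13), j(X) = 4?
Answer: -113/13 ≈ -8.6923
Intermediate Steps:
E = -4/13 (E = 4*(-1/13) = -4/13 ≈ -0.30769)
p = -9 (p = (-1*(-5) + 4)*(-1) = (5 + 4)*(-1) = 9*(-1) = -9)
p + E*c = -9 - 4/13*(-1) = -9 + 4/13 = -113/13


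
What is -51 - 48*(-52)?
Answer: 2445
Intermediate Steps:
-51 - 48*(-52) = -51 + 2496 = 2445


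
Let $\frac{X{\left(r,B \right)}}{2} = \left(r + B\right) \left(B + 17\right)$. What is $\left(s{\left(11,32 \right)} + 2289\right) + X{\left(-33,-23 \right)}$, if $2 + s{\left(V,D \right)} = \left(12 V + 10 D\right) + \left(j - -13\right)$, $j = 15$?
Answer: $3439$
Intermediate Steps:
$s{\left(V,D \right)} = 26 + 10 D + 12 V$ ($s{\left(V,D \right)} = -2 + \left(\left(12 V + 10 D\right) + \left(15 - -13\right)\right) = -2 + \left(\left(10 D + 12 V\right) + \left(15 + 13\right)\right) = -2 + \left(\left(10 D + 12 V\right) + 28\right) = -2 + \left(28 + 10 D + 12 V\right) = 26 + 10 D + 12 V$)
$X{\left(r,B \right)} = 2 \left(17 + B\right) \left(B + r\right)$ ($X{\left(r,B \right)} = 2 \left(r + B\right) \left(B + 17\right) = 2 \left(B + r\right) \left(17 + B\right) = 2 \left(17 + B\right) \left(B + r\right)$)
$\left(s{\left(11,32 \right)} + 2289\right) + X{\left(-33,-23 \right)} = \left(\left(26 + 10 \cdot 32 + 12 \cdot 11\right) + 2289\right) + \left(2 \left(-23\right)^{2} + 34 \left(-23\right) + 34 \left(-33\right) + 2 \left(-23\right) \left(-33\right)\right) = \left(\left(26 + 320 + 132\right) + 2289\right) + \left(2 \cdot 529 - 782 - 1122 + 1518\right) = \left(478 + 2289\right) + \left(1058 - 782 - 1122 + 1518\right) = 2767 + 672 = 3439$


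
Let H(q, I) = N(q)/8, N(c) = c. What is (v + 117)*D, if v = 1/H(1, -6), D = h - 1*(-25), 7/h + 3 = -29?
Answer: 99125/32 ≈ 3097.7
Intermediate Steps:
h = -7/32 (h = 7/(-3 - 29) = 7/(-32) = 7*(-1/32) = -7/32 ≈ -0.21875)
D = 793/32 (D = -7/32 - 1*(-25) = -7/32 + 25 = 793/32 ≈ 24.781)
H(q, I) = q/8
v = 8 (v = 1/((1/8)*1) = 1/(1/8) = 8)
(v + 117)*D = (8 + 117)*(793/32) = 125*(793/32) = 99125/32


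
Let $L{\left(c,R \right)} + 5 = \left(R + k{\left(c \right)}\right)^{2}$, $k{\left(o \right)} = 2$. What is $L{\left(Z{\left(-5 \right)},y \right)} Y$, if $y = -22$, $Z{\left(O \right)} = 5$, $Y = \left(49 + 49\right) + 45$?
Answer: $56485$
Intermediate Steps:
$Y = 143$ ($Y = 98 + 45 = 143$)
$L{\left(c,R \right)} = -5 + \left(2 + R\right)^{2}$ ($L{\left(c,R \right)} = -5 + \left(R + 2\right)^{2} = -5 + \left(2 + R\right)^{2}$)
$L{\left(Z{\left(-5 \right)},y \right)} Y = \left(-5 + \left(2 - 22\right)^{2}\right) 143 = \left(-5 + \left(-20\right)^{2}\right) 143 = \left(-5 + 400\right) 143 = 395 \cdot 143 = 56485$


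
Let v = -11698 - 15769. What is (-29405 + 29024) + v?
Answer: -27848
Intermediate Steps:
v = -27467
(-29405 + 29024) + v = (-29405 + 29024) - 27467 = -381 - 27467 = -27848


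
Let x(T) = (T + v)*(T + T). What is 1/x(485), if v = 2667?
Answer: 1/3057440 ≈ 3.2707e-7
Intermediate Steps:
x(T) = 2*T*(2667 + T) (x(T) = (T + 2667)*(T + T) = (2667 + T)*(2*T) = 2*T*(2667 + T))
1/x(485) = 1/(2*485*(2667 + 485)) = 1/(2*485*3152) = 1/3057440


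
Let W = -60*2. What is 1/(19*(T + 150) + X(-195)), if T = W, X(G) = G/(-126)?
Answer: 42/24005 ≈ 0.0017496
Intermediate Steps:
X(G) = -G/126 (X(G) = G*(-1/126) = -G/126)
W = -120 (W = -30*4 = -120)
T = -120
1/(19*(T + 150) + X(-195)) = 1/(19*(-120 + 150) - 1/126*(-195)) = 1/(19*30 + 65/42) = 1/(570 + 65/42) = 1/(24005/42) = 42/24005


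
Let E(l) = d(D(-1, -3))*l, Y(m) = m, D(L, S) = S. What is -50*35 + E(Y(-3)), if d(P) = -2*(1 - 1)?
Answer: -1750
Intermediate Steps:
d(P) = 0 (d(P) = -2*0 = 0)
E(l) = 0 (E(l) = 0*l = 0)
-50*35 + E(Y(-3)) = -50*35 + 0 = -1750 + 0 = -1750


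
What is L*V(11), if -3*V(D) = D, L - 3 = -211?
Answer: 2288/3 ≈ 762.67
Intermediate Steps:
L = -208 (L = 3 - 211 = -208)
V(D) = -D/3
L*V(11) = -(-208)*11/3 = -208*(-11/3) = 2288/3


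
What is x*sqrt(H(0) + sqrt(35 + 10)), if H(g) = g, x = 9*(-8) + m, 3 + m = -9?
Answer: -84*sqrt(3)*5**(1/4) ≈ -217.56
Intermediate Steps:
m = -12 (m = -3 - 9 = -12)
x = -84 (x = 9*(-8) - 12 = -72 - 12 = -84)
x*sqrt(H(0) + sqrt(35 + 10)) = -84*sqrt(0 + sqrt(35 + 10)) = -84*sqrt(0 + sqrt(45)) = -84*sqrt(0 + 3*sqrt(5)) = -84*sqrt(3)*5**(1/4)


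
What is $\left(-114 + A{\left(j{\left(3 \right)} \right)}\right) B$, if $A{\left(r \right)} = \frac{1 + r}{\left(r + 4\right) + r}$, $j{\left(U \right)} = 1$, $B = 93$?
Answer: $-10571$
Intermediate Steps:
$A{\left(r \right)} = \frac{1 + r}{4 + 2 r}$ ($A{\left(r \right)} = \frac{1 + r}{\left(4 + r\right) + r} = \frac{1 + r}{4 + 2 r}$)
$\left(-114 + A{\left(j{\left(3 \right)} \right)}\right) B = \left(-114 + \frac{1 + 1}{2 \left(2 + 1\right)}\right) 93 = \left(-114 + \frac{1}{2} \cdot \frac{1}{3} \cdot 2\right) 93 = \left(-114 + \frac{1}{3}\right) 93 = \left(- \frac{341}{3}\right) 93 = -10571$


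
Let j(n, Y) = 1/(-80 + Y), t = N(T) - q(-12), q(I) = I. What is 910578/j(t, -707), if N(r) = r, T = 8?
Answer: -716624886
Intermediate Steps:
t = 20 (t = 8 - 1*(-12) = 8 + 12 = 20)
910578/j(t, -707) = 910578/(1/(-80 - 707)) = 910578/(1/(-787)) = 910578/(-1/787) = 910578*(-787) = -716624886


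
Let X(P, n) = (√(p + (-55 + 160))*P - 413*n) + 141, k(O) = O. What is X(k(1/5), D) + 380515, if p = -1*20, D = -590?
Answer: 624326 + √85/5 ≈ 6.2433e+5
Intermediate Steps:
p = -20
X(P, n) = 141 - 413*n + P*√85 (X(P, n) = (√(-20 + (-55 + 160))*P - 413*n) + 141 = (√(-20 + 105)*P - 413*n) + 141 = (√85*P - 413*n) + 141 = (P*√85 - 413*n) + 141 = (-413*n + P*√85) + 141 = 141 - 413*n + P*√85)
X(k(1/5), D) + 380515 = (141 - 413*(-590) + √85/5) + 380515 = (141 + 243670 + √85/5) + 380515 = (243811 + √85/5) + 380515 = 624326 + √85/5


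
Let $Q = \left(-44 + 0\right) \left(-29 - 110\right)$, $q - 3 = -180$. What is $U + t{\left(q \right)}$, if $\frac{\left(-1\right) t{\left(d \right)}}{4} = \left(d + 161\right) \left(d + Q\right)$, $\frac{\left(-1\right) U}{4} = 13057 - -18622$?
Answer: $253380$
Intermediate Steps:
$q = -177$ ($q = 3 - 180 = -177$)
$Q = 6116$ ($Q = \left(-44\right) \left(-139\right) = 6116$)
$U = -126716$ ($U = - 4 \left(13057 - -18622\right) = - 4 \left(13057 + 18622\right) = \left(-4\right) 31679 = -126716$)
$t{\left(d \right)} = - 4 \left(161 + d\right) \left(6116 + d\right)$ ($t{\left(d \right)} = - 4 \left(d + 161\right) \left(d + 6116\right) = - 4 \left(161 + d\right) \left(6116 + d\right)$)
$U + t{\left(q \right)} = -126716 - \left(-505412 + 125316\right) = -126716 - -380096 = -126716 + 380096 = 253380$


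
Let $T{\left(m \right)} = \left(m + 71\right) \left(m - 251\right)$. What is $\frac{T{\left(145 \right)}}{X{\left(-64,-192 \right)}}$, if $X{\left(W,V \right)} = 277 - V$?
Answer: $- \frac{22896}{469} \approx -48.819$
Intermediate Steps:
$T{\left(m \right)} = \left(-251 + m\right) \left(71 + m\right)$ ($T{\left(m \right)} = \left(71 + m\right) \left(-251 + m\right) = \left(-251 + m\right) \left(71 + m\right)$)
$\frac{T{\left(145 \right)}}{X{\left(-64,-192 \right)}} = \frac{-17821 + 145^{2} - 26100}{277 - -192} = \frac{-17821 + 21025 - 26100}{277 + 192} = - \frac{22896}{469}$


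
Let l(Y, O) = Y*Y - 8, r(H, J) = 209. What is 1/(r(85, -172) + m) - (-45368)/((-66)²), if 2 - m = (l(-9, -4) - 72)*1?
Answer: 794303/76230 ≈ 10.420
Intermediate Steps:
l(Y, O) = -8 + Y² (l(Y, O) = Y² - 8 = -8 + Y²)
m = 1 (m = 2 - ((-8 + (-9)²) - 72) = 2 - ((-8 + 81) - 72) = 2 - (73 - 72) = 2 - 1 = 1)
1/(r(85, -172) + m) - (-45368)/((-66)²) = 1/(209 + 1) - (-45368)/((-66)²) = 1/210 - (-45368)/4356 = 1/210 - 1*(-11342/1089) = 1/210 + 11342/1089 = 794303/76230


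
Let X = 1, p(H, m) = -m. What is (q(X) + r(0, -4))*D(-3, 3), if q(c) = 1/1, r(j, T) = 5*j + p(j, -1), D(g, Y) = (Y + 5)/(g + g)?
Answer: -8/3 ≈ -2.6667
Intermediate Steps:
D(g, Y) = (5 + Y)/(2*g) (D(g, Y) = (5 + Y)/((2*g)) = (5 + Y)*(1/(2*g)) = (5 + Y)/(2*g))
r(j, T) = 1 + 5*j (r(j, T) = 5*j - 1*(-1) = 5*j + 1 = 1 + 5*j)
q(c) = 1
(q(X) + r(0, -4))*D(-3, 3) = (1 + (1 + 5*0))*((½)*(5 + 3)/(-3)) = (1 + (1 + 0))*((½)*(-⅓)*8) = (1 + 1)*(-4/3) = 2*(-4/3) = -8/3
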